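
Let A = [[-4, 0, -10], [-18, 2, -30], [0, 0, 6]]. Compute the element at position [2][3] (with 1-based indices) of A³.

Characteristic polynomial: μ^3 - 4μ^2 - 20μ + 48 = (μ - 6)(μ - 2)(μ + 4), so the eigenvalues are -4, 2, 6.
μ=-4: eigenvector (1, 3, 0).
μ=2: eigenvector (0, 1, 0).
μ=6: eigenvector (-1, -3, 1).
P = [[1, 0, -1], [3, 1, -3], [0, 0, 1]], D = diag(-4, 2, 6), P⁻¹ = [[1, 0, 1], [-3, 1, 0], [0, 0, 1]].
A³ = P·diag(-64, 8, 216)·P⁻¹ = [[-64, 0, -280], [-216, 8, -840], [0, 0, 216]].
The requested entry is -840.

-840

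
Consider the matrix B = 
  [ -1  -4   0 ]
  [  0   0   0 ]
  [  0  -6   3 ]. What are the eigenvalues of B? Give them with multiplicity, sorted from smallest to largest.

Characteristic polynomial: p(μ) = μ^3 - 2μ^2 - 3μ = μ(μ - 3)(μ + 1).
Roots (with multiplicity): -1, 0, 3.

-1, 0, 3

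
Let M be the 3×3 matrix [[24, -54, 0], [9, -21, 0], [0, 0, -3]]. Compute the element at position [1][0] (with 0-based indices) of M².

Characteristic polynomial: t^3 - 27t - 54 = (t - 6)(t + 3)^2, so the eigenvalues are -3, -3, 6.
t=6: eigenvector (3, 1, 0).
t=-3: eigenvector (0, 0, 1).
t=-3: eigenvector (2, 1, -1).
P = [[3, 0, 2], [1, 0, 1], [0, 1, -1]], D = diag(6, -3, -3), P⁻¹ = [[1, -2, 0], [-1, 3, 1], [-1, 3, 0]].
M² = P·diag(36, 9, 9)·P⁻¹ = [[90, -162, 0], [27, -45, 0], [0, 0, 9]].
The requested entry is 27.

27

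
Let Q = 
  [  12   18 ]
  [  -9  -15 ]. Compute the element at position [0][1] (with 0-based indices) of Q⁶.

-91854

Characteristic polynomial: s^2 + 3s - 18 = (s - 3)(s + 6), so the eigenvalues are -6, 3.
s=-6: eigenvector (1, -1).
s=3: eigenvector (-2, 1).
P = [[1, -2], [-1, 1]], D = diag(-6, 3), P⁻¹ = [[-1, -2], [-1, -1]].
Q⁶ = P·diag(46656, 729)·P⁻¹ = [[-45198, -91854], [45927, 92583]].
The requested entry is -91854.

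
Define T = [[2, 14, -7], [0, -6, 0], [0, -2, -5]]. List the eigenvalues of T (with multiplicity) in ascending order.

-6, -5, 2

Characteristic polynomial: p(r) = r^3 + 9r^2 + 8r - 60 = (r - 2)(r + 5)(r + 6).
Roots (with multiplicity): -6, -5, 2.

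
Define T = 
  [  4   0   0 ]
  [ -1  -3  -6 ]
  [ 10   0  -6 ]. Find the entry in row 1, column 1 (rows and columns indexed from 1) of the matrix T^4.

256

Characteristic polynomial: s^3 + 5s^2 - 18s - 72 = (s - 4)(s + 3)(s + 6), so the eigenvalues are -6, -3, 4.
s=4: eigenvector (1, -1, 1).
s=-3: eigenvector (0, 1, 0).
s=-6: eigenvector (0, 2, 1).
P = [[1, 0, 0], [-1, 1, 2], [1, 0, 1]], D = diag(4, -3, -6), P⁻¹ = [[1, 0, 0], [3, 1, -2], [-1, 0, 1]].
T⁴ = P·diag(256, 81, 1296)·P⁻¹ = [[256, 0, 0], [-2605, 81, 2430], [-1040, 0, 1296]].
The requested entry is 256.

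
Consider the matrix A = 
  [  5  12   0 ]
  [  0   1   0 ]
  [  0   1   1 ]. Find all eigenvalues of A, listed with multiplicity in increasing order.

1, 1, 5

Characteristic polynomial: p(λ) = λ^3 - 7λ^2 + 11λ - 5 = (λ - 5)(λ - 1)^2.
Roots (with multiplicity): 1, 1, 5.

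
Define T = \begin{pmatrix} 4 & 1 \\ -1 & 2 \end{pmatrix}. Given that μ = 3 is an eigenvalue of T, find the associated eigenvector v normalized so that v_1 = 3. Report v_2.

-3

T − 3I = [[1, 1], [-1, -1]].
Solving (T − 3I)v = 0 gives the eigenspace spanned by (3, -3).
With v_1 = 3, v = (3, -3), so v_2 = -3.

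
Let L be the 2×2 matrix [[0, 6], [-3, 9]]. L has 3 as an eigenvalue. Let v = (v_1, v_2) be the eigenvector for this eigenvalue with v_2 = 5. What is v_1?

L − 3I = [[-3, 6], [-3, 6]].
Solving (L − 3I)v = 0 gives the eigenspace spanned by (10, 5).
With v_2 = 5, v = (10, 5), so v_1 = 10.

10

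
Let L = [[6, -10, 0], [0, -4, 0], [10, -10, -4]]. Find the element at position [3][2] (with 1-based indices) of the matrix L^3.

-280

Characteristic polynomial: μ^3 + 2μ^2 - 32μ - 96 = (μ - 6)(μ + 4)^2, so the eigenvalues are -4, -4, 6.
μ=-4: eigenvector (1, 1, 1).
μ=-4: eigenvector (0, 0, -1).
μ=6: eigenvector (1, 0, 1).
P = [[1, 0, 1], [1, 0, 0], [1, -1, 1]], D = diag(-4, -4, 6), P⁻¹ = [[0, 1, 0], [1, 0, -1], [1, -1, 0]].
L³ = P·diag(-64, -64, 216)·P⁻¹ = [[216, -280, 0], [0, -64, 0], [280, -280, -64]].
The requested entry is -280.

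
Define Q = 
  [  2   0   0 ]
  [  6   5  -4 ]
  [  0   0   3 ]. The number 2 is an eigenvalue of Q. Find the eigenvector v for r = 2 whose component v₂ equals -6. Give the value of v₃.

0

Q − 2I = [[0, 0, 0], [6, 3, -4], [0, 0, 1]].
Solving (Q − 2I)v = 0 gives the eigenspace spanned by (3, -6, 0).
With v₂ = -6, v = (3, -6, 0), so v₃ = 0.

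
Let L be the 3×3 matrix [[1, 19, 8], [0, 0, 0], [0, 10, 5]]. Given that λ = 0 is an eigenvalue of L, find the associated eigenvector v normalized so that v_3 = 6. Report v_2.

-3

L = [[1, 19, 8], [0, 0, 0], [0, 10, 5]].
Solving (L)v = 0 gives the eigenspace spanned by (9, -3, 6).
With v_3 = 6, v = (9, -3, 6), so v_2 = -3.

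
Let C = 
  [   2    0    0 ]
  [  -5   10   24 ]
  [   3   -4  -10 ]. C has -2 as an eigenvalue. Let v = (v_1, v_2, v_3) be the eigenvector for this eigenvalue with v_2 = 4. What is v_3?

C + 2I = [[4, 0, 0], [-5, 12, 24], [3, -4, -8]].
Solving (C + 2I)v = 0 gives the eigenspace spanned by (0, 4, -2).
With v_2 = 4, v = (0, 4, -2), so v_3 = -2.

-2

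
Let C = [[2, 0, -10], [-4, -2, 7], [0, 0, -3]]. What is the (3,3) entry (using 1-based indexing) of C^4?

Characteristic polynomial: μ^3 + 3μ^2 - 4μ - 12 = (μ - 2)(μ + 2)(μ + 3), so the eigenvalues are -3, -2, 2.
μ=2: eigenvector (1, -1, 0).
μ=-2: eigenvector (0, 1, 0).
μ=-3: eigenvector (2, 1, 1).
P = [[1, 0, 2], [-1, 1, 1], [0, 0, 1]], D = diag(2, -2, -3), P⁻¹ = [[1, 0, -2], [1, 1, -3], [0, 0, 1]].
C⁴ = P·diag(16, 16, 81)·P⁻¹ = [[16, 0, 130], [0, 16, 65], [0, 0, 81]].
The requested entry is 81.

81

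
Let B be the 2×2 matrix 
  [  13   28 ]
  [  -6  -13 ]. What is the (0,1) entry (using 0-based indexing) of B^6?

0

Characteristic polynomial: r^2 - 1 = (r - 1)(r + 1), so the eigenvalues are -1, 1.
r=1: eigenvector (7, -3).
r=-1: eigenvector (-2, 1).
P = [[7, -2], [-3, 1]], D = diag(1, -1), P⁻¹ = [[1, 2], [3, 7]].
B⁶ = P·diag(1, 1)·P⁻¹ = [[1, 0], [0, 1]].
The requested entry is 0.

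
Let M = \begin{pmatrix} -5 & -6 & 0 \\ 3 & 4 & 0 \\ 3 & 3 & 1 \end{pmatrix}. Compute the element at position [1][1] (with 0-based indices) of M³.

Characteristic polynomial: λ^3 - 3λ + 2 = (λ - 1)^2(λ + 2), so the eigenvalues are -2, 1, 1.
λ=-2: eigenvector (-2, 1, 1).
λ=1: eigenvector (-1, 1, 0).
λ=1: eigenvector (0, 0, 1).
P = [[-2, -1, 0], [1, 1, 0], [1, 0, 1]], D = diag(-2, 1, 1), P⁻¹ = [[-1, -1, 0], [1, 2, 0], [1, 1, 1]].
M³ = P·diag(-8, 1, 1)·P⁻¹ = [[-17, -18, 0], [9, 10, 0], [9, 9, 1]].
The requested entry is 10.

10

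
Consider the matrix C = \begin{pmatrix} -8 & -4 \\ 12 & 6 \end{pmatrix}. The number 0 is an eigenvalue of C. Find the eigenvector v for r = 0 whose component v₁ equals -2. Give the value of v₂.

C = [[-8, -4], [12, 6]].
Solving (C)v = 0 gives the eigenspace spanned by (-2, 4).
With v₁ = -2, v = (-2, 4), so v₂ = 4.

4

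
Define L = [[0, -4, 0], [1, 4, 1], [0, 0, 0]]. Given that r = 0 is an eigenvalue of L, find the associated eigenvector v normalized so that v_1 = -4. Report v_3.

L = [[0, -4, 0], [1, 4, 1], [0, 0, 0]].
Solving (L)v = 0 gives the eigenspace spanned by (-4, 0, 4).
With v_1 = -4, v = (-4, 0, 4), so v_3 = 4.

4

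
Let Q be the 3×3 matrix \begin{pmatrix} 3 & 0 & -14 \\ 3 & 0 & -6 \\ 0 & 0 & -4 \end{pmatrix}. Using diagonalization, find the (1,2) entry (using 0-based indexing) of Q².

-18

Characteristic polynomial: λ^3 + λ^2 - 12λ = λ(λ - 3)(λ + 4), so the eigenvalues are -4, 0, 3.
λ=3: eigenvector (1, 1, 0).
λ=0: eigenvector (0, 1, 0).
λ=-4: eigenvector (2, 0, 1).
P = [[1, 0, 2], [1, 1, 0], [0, 0, 1]], D = diag(3, 0, -4), P⁻¹ = [[1, 0, -2], [-1, 1, 2], [0, 0, 1]].
Q² = P·diag(9, 0, 16)·P⁻¹ = [[9, 0, 14], [9, 0, -18], [0, 0, 16]].
The requested entry is -18.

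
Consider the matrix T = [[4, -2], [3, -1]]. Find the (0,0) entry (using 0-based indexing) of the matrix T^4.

Characteristic polynomial: r^2 - 3r + 2 = (r - 2)(r - 1), so the eigenvalues are 1, 2.
r=2: eigenvector (1, 1).
r=1: eigenvector (-2, -3).
P = [[1, -2], [1, -3]], D = diag(2, 1), P⁻¹ = [[3, -2], [1, -1]].
T⁴ = P·diag(16, 1)·P⁻¹ = [[46, -30], [45, -29]].
The requested entry is 46.

46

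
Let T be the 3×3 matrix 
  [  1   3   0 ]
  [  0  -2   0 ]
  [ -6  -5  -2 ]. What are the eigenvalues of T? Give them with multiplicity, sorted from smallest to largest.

Characteristic polynomial: p(μ) = μ^3 + 3μ^2 - 4 = (μ - 1)(μ + 2)^2.
Roots (with multiplicity): -2, -2, 1.

-2, -2, 1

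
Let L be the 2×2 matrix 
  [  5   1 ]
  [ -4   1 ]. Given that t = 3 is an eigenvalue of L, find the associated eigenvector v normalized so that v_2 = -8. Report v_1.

4

L − 3I = [[2, 1], [-4, -2]].
Solving (L − 3I)v = 0 gives the eigenspace spanned by (4, -8).
With v_2 = -8, v = (4, -8), so v_1 = 4.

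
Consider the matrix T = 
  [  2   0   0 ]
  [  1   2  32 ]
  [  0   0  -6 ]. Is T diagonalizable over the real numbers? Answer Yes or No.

Characteristic polynomial: p(μ) = μ^3 + 2μ^2 - 20μ + 24 = (μ - 2)^2(μ + 6).
μ = 2 has algebraic multiplicity 2; rank(T − 2I) = 2, so geometric multiplicity = 1.
Geometric multiplicity < algebraic multiplicity, so T is not diagonalizable.

No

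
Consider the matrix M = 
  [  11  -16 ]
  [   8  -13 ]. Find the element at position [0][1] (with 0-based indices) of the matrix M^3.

-304

Characteristic polynomial: μ^2 + 2μ - 15 = (μ - 3)(μ + 5), so the eigenvalues are -5, 3.
μ=-5: eigenvector (1, 1).
μ=3: eigenvector (2, 1).
P = [[1, 2], [1, 1]], D = diag(-5, 3), P⁻¹ = [[-1, 2], [1, -1]].
M³ = P·diag(-125, 27)·P⁻¹ = [[179, -304], [152, -277]].
The requested entry is -304.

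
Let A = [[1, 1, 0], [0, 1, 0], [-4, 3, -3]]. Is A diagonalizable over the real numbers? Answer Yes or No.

No

Characteristic polynomial: p(t) = t^3 + t^2 - 5t + 3 = (t - 1)^2(t + 3).
t = 1 has algebraic multiplicity 2; rank(A − 1I) = 2, so geometric multiplicity = 1.
Geometric multiplicity < algebraic multiplicity, so A is not diagonalizable.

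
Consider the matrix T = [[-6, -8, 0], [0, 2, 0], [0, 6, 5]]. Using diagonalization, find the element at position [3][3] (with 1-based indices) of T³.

125

Characteristic polynomial: λ^3 - λ^2 - 32λ + 60 = (λ - 5)(λ - 2)(λ + 6), so the eigenvalues are -6, 2, 5.
λ=-6: eigenvector (1, 0, 0).
λ=2: eigenvector (-1, 1, -2).
λ=5: eigenvector (0, 0, 1).
P = [[1, -1, 0], [0, 1, 0], [0, -2, 1]], D = diag(-6, 2, 5), P⁻¹ = [[1, 1, 0], [0, 1, 0], [0, 2, 1]].
T³ = P·diag(-216, 8, 125)·P⁻¹ = [[-216, -224, 0], [0, 8, 0], [0, 234, 125]].
The requested entry is 125.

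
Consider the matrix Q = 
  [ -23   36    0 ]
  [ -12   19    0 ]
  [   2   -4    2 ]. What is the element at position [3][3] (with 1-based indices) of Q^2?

4

Characteristic polynomial: λ^3 + 2λ^2 - 13λ + 10 = (λ - 2)(λ - 1)(λ + 5), so the eigenvalues are -5, 1, 2.
λ=1: eigenvector (-3, -2, -2).
λ=-5: eigenvector (2, 1, 0).
λ=2: eigenvector (0, 0, 1).
P = [[-3, 2, 0], [-2, 1, 0], [-2, 0, 1]], D = diag(1, -5, 2), P⁻¹ = [[1, -2, 0], [2, -3, 0], [2, -4, 1]].
Q² = P·diag(1, 25, 4)·P⁻¹ = [[97, -144, 0], [48, -71, 0], [6, -12, 4]].
The requested entry is 4.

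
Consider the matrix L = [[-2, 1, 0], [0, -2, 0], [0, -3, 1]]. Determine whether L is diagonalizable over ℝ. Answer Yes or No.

No

Characteristic polynomial: p(μ) = μ^3 + 3μ^2 - 4 = (μ - 1)(μ + 2)^2.
μ = -2 has algebraic multiplicity 2; rank(L + 2I) = 2, so geometric multiplicity = 1.
Geometric multiplicity < algebraic multiplicity, so L is not diagonalizable.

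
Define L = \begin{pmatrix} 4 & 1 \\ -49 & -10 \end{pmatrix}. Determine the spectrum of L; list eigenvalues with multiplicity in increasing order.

-3, -3

Characteristic polynomial: p(λ) = λ^2 + 6λ + 9 = (λ + 3)^2.
Roots (with multiplicity): -3, -3.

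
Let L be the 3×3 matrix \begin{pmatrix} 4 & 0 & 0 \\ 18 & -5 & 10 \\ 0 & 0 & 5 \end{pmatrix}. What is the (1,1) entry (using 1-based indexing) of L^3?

64

Characteristic polynomial: r^3 - 4r^2 - 25r + 100 = (r - 5)(r - 4)(r + 5), so the eigenvalues are -5, 4, 5.
r=4: eigenvector (1, 2, 0).
r=-5: eigenvector (0, 1, 0).
r=5: eigenvector (0, 1, 1).
P = [[1, 0, 0], [2, 1, 1], [0, 0, 1]], D = diag(4, -5, 5), P⁻¹ = [[1, 0, 0], [-2, 1, -1], [0, 0, 1]].
L³ = P·diag(64, -125, 125)·P⁻¹ = [[64, 0, 0], [378, -125, 250], [0, 0, 125]].
The requested entry is 64.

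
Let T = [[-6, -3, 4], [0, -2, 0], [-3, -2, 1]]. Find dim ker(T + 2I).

T + 2I = [[-4, -3, 4], [0, 0, 0], [-3, -2, 3]].
This matrix has rank 2, so its null space has dimension 3 − 2 = 1.

1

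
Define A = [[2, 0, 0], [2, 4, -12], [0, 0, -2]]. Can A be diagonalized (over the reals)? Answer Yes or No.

Characteristic polynomial: p(λ) = λ^3 - 4λ^2 - 4λ + 16 = (λ - 4)(λ - 2)(λ + 2).
All 3 eigenvalues are distinct, so A is diagonalizable.

Yes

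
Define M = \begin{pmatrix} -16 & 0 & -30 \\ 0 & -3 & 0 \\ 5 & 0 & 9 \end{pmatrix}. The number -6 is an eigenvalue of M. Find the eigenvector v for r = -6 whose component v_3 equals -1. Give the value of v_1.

3

M + 6I = [[-10, 0, -30], [0, 3, 0], [5, 0, 15]].
Solving (M + 6I)v = 0 gives the eigenspace spanned by (3, 0, -1).
With v_3 = -1, v = (3, 0, -1), so v_1 = 3.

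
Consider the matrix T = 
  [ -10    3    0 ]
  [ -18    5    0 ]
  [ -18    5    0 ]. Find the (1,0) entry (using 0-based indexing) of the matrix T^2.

Characteristic polynomial: s^3 + 5s^2 + 4s = s(s + 1)(s + 4), so the eigenvalues are -4, -1, 0.
s=-4: eigenvector (1, 2, 2).
s=-1: eigenvector (1, 3, 3).
s=0: eigenvector (0, 0, 1).
P = [[1, 1, 0], [2, 3, 0], [2, 3, 1]], D = diag(-4, -1, 0), P⁻¹ = [[3, -1, 0], [-2, 1, 0], [0, -1, 1]].
T² = P·diag(16, 1, 0)·P⁻¹ = [[46, -15, 0], [90, -29, 0], [90, -29, 0]].
The requested entry is 90.

90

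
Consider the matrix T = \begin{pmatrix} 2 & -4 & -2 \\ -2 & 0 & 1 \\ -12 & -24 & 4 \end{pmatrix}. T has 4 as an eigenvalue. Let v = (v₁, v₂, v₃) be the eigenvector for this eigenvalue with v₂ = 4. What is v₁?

T − 4I = [[-2, -4, -2], [-2, -4, 1], [-12, -24, 0]].
Solving (T − 4I)v = 0 gives the eigenspace spanned by (-8, 4, 0).
With v₂ = 4, v = (-8, 4, 0), so v₁ = -8.

-8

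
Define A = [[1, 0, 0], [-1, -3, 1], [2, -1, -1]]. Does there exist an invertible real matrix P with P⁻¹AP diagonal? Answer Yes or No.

Characteristic polynomial: p(μ) = μ^3 + 3μ^2 - 4 = (μ - 1)(μ + 2)^2.
μ = -2 has algebraic multiplicity 2; rank(A + 2I) = 2, so geometric multiplicity = 1.
Geometric multiplicity < algebraic multiplicity, so A is not diagonalizable.

No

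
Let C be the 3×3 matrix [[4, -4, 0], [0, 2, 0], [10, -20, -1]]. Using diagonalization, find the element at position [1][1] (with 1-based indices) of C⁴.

256

Characteristic polynomial: λ^3 - 5λ^2 + 2λ + 8 = (λ - 4)(λ - 2)(λ + 1), so the eigenvalues are -1, 2, 4.
λ=4: eigenvector (1, 0, 2).
λ=2: eigenvector (2, 1, 0).
λ=-1: eigenvector (0, 0, 1).
P = [[1, 2, 0], [0, 1, 0], [2, 0, 1]], D = diag(4, 2, -1), P⁻¹ = [[1, -2, 0], [0, 1, 0], [-2, 4, 1]].
C⁴ = P·diag(256, 16, 1)·P⁻¹ = [[256, -480, 0], [0, 16, 0], [510, -1020, 1]].
The requested entry is 256.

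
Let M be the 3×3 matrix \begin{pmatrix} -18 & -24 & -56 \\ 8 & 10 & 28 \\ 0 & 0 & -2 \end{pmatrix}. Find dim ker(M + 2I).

2

M + 2I = [[-16, -24, -56], [8, 12, 28], [0, 0, 0]].
This matrix has rank 1, so its null space has dimension 3 − 1 = 2.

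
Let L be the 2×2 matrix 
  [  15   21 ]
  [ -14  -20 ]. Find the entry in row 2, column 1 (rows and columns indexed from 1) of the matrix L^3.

Characteristic polynomial: μ^2 + 5μ - 6 = (μ - 1)(μ + 6), so the eigenvalues are -6, 1.
μ=-6: eigenvector (1, -1).
μ=1: eigenvector (3, -2).
P = [[1, 3], [-1, -2]], D = diag(-6, 1), P⁻¹ = [[-2, -3], [1, 1]].
L³ = P·diag(-216, 1)·P⁻¹ = [[435, 651], [-434, -650]].
The requested entry is -434.

-434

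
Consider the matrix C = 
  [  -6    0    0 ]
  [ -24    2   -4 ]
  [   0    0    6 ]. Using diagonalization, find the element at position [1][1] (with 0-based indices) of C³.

8

Characteristic polynomial: s^3 - 2s^2 - 36s + 72 = (s - 6)(s - 2)(s + 6), so the eigenvalues are -6, 2, 6.
s=-6: eigenvector (1, 3, 0).
s=6: eigenvector (0, -1, 1).
s=2: eigenvector (0, 1, 0).
P = [[1, 0, 0], [3, -1, 1], [0, 1, 0]], D = diag(-6, 6, 2), P⁻¹ = [[1, 0, 0], [0, 0, 1], [-3, 1, 1]].
C³ = P·diag(-216, 216, 8)·P⁻¹ = [[-216, 0, 0], [-672, 8, -208], [0, 0, 216]].
The requested entry is 8.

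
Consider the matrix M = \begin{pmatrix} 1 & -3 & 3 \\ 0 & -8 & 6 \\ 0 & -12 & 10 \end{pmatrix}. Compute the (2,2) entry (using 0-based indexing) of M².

28

Characteristic polynomial: t^3 - 3t^2 - 6t + 8 = (t - 4)(t - 1)(t + 2), so the eigenvalues are -2, 1, 4.
t=-2: eigenvector (0, -1, -1).
t=4: eigenvector (1, 1, 2).
t=1: eigenvector (1, 0, 0).
P = [[0, 1, 1], [-1, 1, 0], [-1, 2, 0]], D = diag(-2, 4, 1), P⁻¹ = [[0, -2, 1], [0, -1, 1], [1, 1, -1]].
M² = P·diag(4, 16, 1)·P⁻¹ = [[1, -15, 15], [0, -8, 12], [0, -24, 28]].
The requested entry is 28.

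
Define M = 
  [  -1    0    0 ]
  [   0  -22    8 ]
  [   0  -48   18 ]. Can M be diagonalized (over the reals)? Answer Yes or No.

Yes

Characteristic polynomial: p(r) = r^3 + 5r^2 - 8r - 12 = (r - 2)(r + 1)(r + 6).
All 3 eigenvalues are distinct, so M is diagonalizable.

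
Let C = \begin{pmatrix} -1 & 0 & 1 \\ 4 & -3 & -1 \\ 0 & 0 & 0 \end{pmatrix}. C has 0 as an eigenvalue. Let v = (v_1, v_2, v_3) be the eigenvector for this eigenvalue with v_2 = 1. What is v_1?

1

C = [[-1, 0, 1], [4, -3, -1], [0, 0, 0]].
Solving (C)v = 0 gives the eigenspace spanned by (1, 1, 1).
With v_2 = 1, v = (1, 1, 1), so v_1 = 1.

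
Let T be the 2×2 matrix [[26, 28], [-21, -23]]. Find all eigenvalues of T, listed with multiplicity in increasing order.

-2, 5

Characteristic polynomial: p(r) = r^2 - 3r - 10 = (r - 5)(r + 2).
Roots (with multiplicity): -2, 5.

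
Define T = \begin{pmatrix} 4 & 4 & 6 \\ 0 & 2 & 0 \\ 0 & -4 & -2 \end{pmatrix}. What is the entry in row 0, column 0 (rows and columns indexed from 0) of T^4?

Characteristic polynomial: λ^3 - 4λ^2 - 4λ + 16 = (λ - 4)(λ - 2)(λ + 2), so the eigenvalues are -2, 2, 4.
λ=4: eigenvector (1, 0, 0).
λ=2: eigenvector (1, 1, -1).
λ=-2: eigenvector (-1, 0, 1).
P = [[1, 1, -1], [0, 1, 0], [0, -1, 1]], D = diag(4, 2, -2), P⁻¹ = [[1, 0, 1], [0, 1, 0], [0, 1, 1]].
T⁴ = P·diag(256, 16, 16)·P⁻¹ = [[256, 0, 240], [0, 16, 0], [0, 0, 16]].
The requested entry is 256.

256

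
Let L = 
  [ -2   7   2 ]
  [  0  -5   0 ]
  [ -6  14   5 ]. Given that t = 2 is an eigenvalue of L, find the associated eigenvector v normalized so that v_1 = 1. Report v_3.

L − 2I = [[-4, 7, 2], [0, -7, 0], [-6, 14, 3]].
Solving (L − 2I)v = 0 gives the eigenspace spanned by (1, 0, 2).
With v_1 = 1, v = (1, 0, 2), so v_3 = 2.

2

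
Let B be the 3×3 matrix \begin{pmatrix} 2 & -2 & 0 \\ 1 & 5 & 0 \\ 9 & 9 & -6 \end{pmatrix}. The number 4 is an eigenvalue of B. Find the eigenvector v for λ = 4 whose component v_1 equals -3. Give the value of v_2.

3

B − 4I = [[-2, -2, 0], [1, 1, 0], [9, 9, -10]].
Solving (B − 4I)v = 0 gives the eigenspace spanned by (-3, 3, 0).
With v_1 = -3, v = (-3, 3, 0), so v_2 = 3.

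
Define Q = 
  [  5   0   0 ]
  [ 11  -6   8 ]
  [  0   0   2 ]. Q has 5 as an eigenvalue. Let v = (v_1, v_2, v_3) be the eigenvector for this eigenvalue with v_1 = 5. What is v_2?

5

Q − 5I = [[0, 0, 0], [11, -11, 8], [0, 0, -3]].
Solving (Q − 5I)v = 0 gives the eigenspace spanned by (5, 5, 0).
With v_1 = 5, v = (5, 5, 0), so v_2 = 5.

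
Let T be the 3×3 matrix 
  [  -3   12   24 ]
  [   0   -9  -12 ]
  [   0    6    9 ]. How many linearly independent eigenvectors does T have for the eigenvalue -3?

2

T + 3I = [[0, 12, 24], [0, -6, -12], [0, 6, 12]].
This matrix has rank 1, so its null space has dimension 3 − 1 = 2.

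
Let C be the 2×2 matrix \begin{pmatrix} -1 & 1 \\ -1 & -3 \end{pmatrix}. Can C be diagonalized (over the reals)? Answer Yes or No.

Characteristic polynomial: p(s) = s^2 + 4s + 4 = (s + 2)^2.
s = -2 has algebraic multiplicity 2; rank(C + 2I) = 1, so geometric multiplicity = 1.
Geometric multiplicity < algebraic multiplicity, so C is not diagonalizable.

No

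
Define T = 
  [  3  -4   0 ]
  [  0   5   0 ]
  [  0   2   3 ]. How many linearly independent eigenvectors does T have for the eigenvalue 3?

T − 3I = [[0, -4, 0], [0, 2, 0], [0, 2, 0]].
This matrix has rank 1, so its null space has dimension 3 − 1 = 2.

2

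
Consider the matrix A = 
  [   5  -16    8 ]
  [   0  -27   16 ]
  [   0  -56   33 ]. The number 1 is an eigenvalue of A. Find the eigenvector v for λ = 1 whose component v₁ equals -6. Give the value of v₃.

-21

A − 1I = [[4, -16, 8], [0, -28, 16], [0, -56, 32]].
Solving (A − 1I)v = 0 gives the eigenspace spanned by (-6, -12, -21).
With v₁ = -6, v = (-6, -12, -21), so v₃ = -21.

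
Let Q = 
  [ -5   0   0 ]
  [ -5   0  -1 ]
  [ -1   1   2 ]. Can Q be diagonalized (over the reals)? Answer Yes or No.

Characteristic polynomial: p(s) = s^3 + 3s^2 - 9s + 5 = (s - 1)^2(s + 5).
s = 1 has algebraic multiplicity 2; rank(Q − 1I) = 2, so geometric multiplicity = 1.
Geometric multiplicity < algebraic multiplicity, so Q is not diagonalizable.

No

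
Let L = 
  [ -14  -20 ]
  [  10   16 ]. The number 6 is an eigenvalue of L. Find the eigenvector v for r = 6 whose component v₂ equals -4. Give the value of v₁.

L − 6I = [[-20, -20], [10, 10]].
Solving (L − 6I)v = 0 gives the eigenspace spanned by (4, -4).
With v₂ = -4, v = (4, -4), so v₁ = 4.

4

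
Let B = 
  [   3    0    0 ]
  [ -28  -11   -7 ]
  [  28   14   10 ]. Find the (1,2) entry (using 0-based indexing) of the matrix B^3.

-91

Characteristic polynomial: t^3 - 2t^2 - 15t + 36 = (t - 3)^2(t + 4), so the eigenvalues are -4, 3, 3.
t=3: eigenvector (1, -2, 0).
t=3: eigenvector (0, 1, -2).
t=-4: eigenvector (0, 1, -1).
P = [[1, 0, 0], [-2, 1, 1], [0, -2, -1]], D = diag(3, 3, -4), P⁻¹ = [[1, 0, 0], [-2, -1, -1], [4, 2, 1]].
B³ = P·diag(27, 27, -64)·P⁻¹ = [[27, 0, 0], [-364, -155, -91], [364, 182, 118]].
The requested entry is -91.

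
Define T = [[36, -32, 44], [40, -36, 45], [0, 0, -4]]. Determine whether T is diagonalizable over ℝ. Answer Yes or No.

No

Characteristic polynomial: p(s) = s^3 + 4s^2 - 16s - 64 = (s - 4)(s + 4)^2.
s = -4 has algebraic multiplicity 2; rank(T + 4I) = 2, so geometric multiplicity = 1.
Geometric multiplicity < algebraic multiplicity, so T is not diagonalizable.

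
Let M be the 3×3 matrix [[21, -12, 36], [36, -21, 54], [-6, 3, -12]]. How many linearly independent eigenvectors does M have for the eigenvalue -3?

2

M + 3I = [[24, -12, 36], [36, -18, 54], [-6, 3, -9]].
This matrix has rank 1, so its null space has dimension 3 − 1 = 2.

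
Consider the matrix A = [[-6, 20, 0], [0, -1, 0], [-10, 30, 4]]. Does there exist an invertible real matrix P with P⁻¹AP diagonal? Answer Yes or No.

Characteristic polynomial: p(λ) = λ^3 + 3λ^2 - 22λ - 24 = (λ - 4)(λ + 1)(λ + 6).
All 3 eigenvalues are distinct, so A is diagonalizable.

Yes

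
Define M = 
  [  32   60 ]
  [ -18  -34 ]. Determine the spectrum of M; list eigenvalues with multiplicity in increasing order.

-4, 2

Characteristic polynomial: p(s) = s^2 + 2s - 8 = (s - 2)(s + 4).
Roots (with multiplicity): -4, 2.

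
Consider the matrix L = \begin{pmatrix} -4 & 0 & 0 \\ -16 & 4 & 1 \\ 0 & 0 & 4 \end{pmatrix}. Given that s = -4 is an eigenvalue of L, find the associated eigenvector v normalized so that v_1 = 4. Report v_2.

8

L + 4I = [[0, 0, 0], [-16, 8, 1], [0, 0, 8]].
Solving (L + 4I)v = 0 gives the eigenspace spanned by (4, 8, 0).
With v_1 = 4, v = (4, 8, 0), so v_2 = 8.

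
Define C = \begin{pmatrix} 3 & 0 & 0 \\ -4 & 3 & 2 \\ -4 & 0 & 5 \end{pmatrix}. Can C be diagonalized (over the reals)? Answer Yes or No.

Yes

Characteristic polynomial: p(t) = t^3 - 11t^2 + 39t - 45 = (t - 5)(t - 3)^2.
t = 3 has algebraic multiplicity 2; rank(C − 3I) = 1, so geometric multiplicity = 2.
Every eigenvalue has geometric = algebraic multiplicity, so C is diagonalizable.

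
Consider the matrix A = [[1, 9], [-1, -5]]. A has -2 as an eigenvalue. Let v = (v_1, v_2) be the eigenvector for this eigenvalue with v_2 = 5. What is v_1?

-15

A + 2I = [[3, 9], [-1, -3]].
Solving (A + 2I)v = 0 gives the eigenspace spanned by (-15, 5).
With v_2 = 5, v = (-15, 5), so v_1 = -15.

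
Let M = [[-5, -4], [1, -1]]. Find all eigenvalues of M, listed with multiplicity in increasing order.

Characteristic polynomial: p(s) = s^2 + 6s + 9 = (s + 3)^2.
Roots (with multiplicity): -3, -3.

-3, -3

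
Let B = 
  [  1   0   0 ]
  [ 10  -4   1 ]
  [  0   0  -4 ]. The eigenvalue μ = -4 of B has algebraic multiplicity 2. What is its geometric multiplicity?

1

B + 4I = [[5, 0, 0], [10, 0, 1], [0, 0, 0]].
This matrix has rank 2, so its null space has dimension 3 − 2 = 1.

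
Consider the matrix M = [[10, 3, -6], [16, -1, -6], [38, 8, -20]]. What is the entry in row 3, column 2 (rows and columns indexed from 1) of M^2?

-54

Characteristic polynomial: λ^3 + 11λ^2 + 38λ + 40 = (λ + 2)(λ + 4)(λ + 5), so the eigenvalues are -5, -4, -2.
λ=-2: eigenvector (1, 2, 3).
λ=-5: eigenvector (-1, 1, -2).
λ=-4: eigenvector (0, 2, 1).
P = [[1, -1, 0], [2, 1, 2], [3, -2, 1]], D = diag(-2, -5, -4), P⁻¹ = [[5, 1, -2], [4, 1, -2], [-7, -1, 3]].
M² = P·diag(4, 25, 16)·P⁻¹ = [[-80, -21, 42], [-84, 1, 30], [-252, -54, 124]].
The requested entry is -54.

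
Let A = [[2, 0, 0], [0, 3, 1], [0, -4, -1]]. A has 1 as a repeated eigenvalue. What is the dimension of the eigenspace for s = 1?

1

A − 1I = [[1, 0, 0], [0, 2, 1], [0, -4, -2]].
This matrix has rank 2, so its null space has dimension 3 − 2 = 1.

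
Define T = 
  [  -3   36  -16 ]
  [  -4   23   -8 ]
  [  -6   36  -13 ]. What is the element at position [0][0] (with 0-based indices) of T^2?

Characteristic polynomial: s^3 - 7s^2 + 7s + 15 = (s - 5)(s - 3)(s + 1), so the eigenvalues are -1, 3, 5.
s=5: eigenvector (-3, -2, -3).
s=-1: eigenvector (2, 1, 2).
s=3: eigenvector (-4, -2, -3).
P = [[-3, 2, -4], [-2, 1, -2], [-3, 2, -3]], D = diag(5, -1, 3), P⁻¹ = [[1, -2, 0], [0, -3, 2], [-1, 0, 1]].
T² = P·diag(25, 1, 9)·P⁻¹ = [[-39, 144, -32], [-32, 97, -16], [-48, 144, -23]].
The requested entry is -39.

-39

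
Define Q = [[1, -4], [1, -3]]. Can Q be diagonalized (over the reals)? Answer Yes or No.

Characteristic polynomial: p(s) = s^2 + 2s + 1 = (s + 1)^2.
s = -1 has algebraic multiplicity 2; rank(Q + 1I) = 1, so geometric multiplicity = 1.
Geometric multiplicity < algebraic multiplicity, so Q is not diagonalizable.

No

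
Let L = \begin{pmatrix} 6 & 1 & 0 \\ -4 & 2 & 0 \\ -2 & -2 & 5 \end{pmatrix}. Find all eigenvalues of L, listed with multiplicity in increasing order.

Characteristic polynomial: p(r) = r^3 - 13r^2 + 56r - 80 = (r - 5)(r - 4)^2.
Roots (with multiplicity): 4, 4, 5.

4, 4, 5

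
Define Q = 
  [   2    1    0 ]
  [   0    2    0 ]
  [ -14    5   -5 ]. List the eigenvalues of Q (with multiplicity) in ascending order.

-5, 2, 2

Characteristic polynomial: p(s) = s^3 + s^2 - 16s + 20 = (s - 2)^2(s + 5).
Roots (with multiplicity): -5, 2, 2.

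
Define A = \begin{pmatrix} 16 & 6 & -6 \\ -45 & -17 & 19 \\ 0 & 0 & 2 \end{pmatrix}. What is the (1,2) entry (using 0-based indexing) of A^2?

Characteristic polynomial: s^3 - s^2 - 4s + 4 = (s - 2)(s - 1)(s + 2), so the eigenvalues are -2, 1, 2.
s=2: eigenvector (0, 1, 1).
s=-2: eigenvector (-1, 3, 0).
s=1: eigenvector (2, -5, 0).
P = [[0, -1, 2], [1, 3, -5], [1, 0, 0]], D = diag(2, -2, 1), P⁻¹ = [[0, 0, 1], [5, 2, -2], [3, 1, -1]].
A² = P·diag(4, 4, 1)·P⁻¹ = [[-14, -6, 6], [45, 19, -15], [0, 0, 4]].
The requested entry is -15.

-15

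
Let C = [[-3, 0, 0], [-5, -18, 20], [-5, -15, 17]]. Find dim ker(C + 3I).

C + 3I = [[0, 0, 0], [-5, -15, 20], [-5, -15, 20]].
This matrix has rank 1, so its null space has dimension 3 − 1 = 2.

2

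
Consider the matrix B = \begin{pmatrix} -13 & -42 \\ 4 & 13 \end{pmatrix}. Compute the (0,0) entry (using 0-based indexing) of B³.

-13

Characteristic polynomial: λ^2 - 1 = (λ - 1)(λ + 1), so the eigenvalues are -1, 1.
λ=-1: eigenvector (7, -2).
λ=1: eigenvector (-3, 1).
P = [[7, -3], [-2, 1]], D = diag(-1, 1), P⁻¹ = [[1, 3], [2, 7]].
B³ = P·diag(-1, 1)·P⁻¹ = [[-13, -42], [4, 13]].
The requested entry is -13.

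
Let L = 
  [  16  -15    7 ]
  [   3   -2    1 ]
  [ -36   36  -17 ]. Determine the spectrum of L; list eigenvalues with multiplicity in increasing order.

Characteristic polynomial: p(r) = r^3 + 3r^2 - 9r + 5 = (r - 1)^2(r + 5).
Roots (with multiplicity): -5, 1, 1.

-5, 1, 1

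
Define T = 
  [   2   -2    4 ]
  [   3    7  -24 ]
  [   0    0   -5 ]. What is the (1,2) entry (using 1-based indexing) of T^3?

-122

Characteristic polynomial: μ^3 - 4μ^2 - 25μ + 100 = (μ - 5)(μ - 4)(μ + 5), so the eigenvalues are -5, 4, 5.
μ=4: eigenvector (1, -1, 0).
μ=5: eigenvector (-2, 3, 0).
μ=-5: eigenvector (0, 2, 1).
P = [[1, -2, 0], [-1, 3, 2], [0, 0, 1]], D = diag(4, 5, -5), P⁻¹ = [[3, 2, -4], [1, 1, -2], [0, 0, 1]].
T³ = P·diag(64, 125, -125)·P⁻¹ = [[-58, -122, 244], [183, 247, -744], [0, 0, -125]].
The requested entry is -122.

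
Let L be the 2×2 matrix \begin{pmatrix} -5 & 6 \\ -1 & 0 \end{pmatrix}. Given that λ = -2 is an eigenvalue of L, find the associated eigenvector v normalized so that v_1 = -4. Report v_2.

-2

L + 2I = [[-3, 6], [-1, 2]].
Solving (L + 2I)v = 0 gives the eigenspace spanned by (-4, -2).
With v_1 = -4, v = (-4, -2), so v_2 = -2.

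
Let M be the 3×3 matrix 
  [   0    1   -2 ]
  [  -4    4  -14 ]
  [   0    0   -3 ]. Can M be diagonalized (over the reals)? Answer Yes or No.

Characteristic polynomial: p(r) = r^3 - r^2 - 8r + 12 = (r - 2)^2(r + 3).
r = 2 has algebraic multiplicity 2; rank(M − 2I) = 2, so geometric multiplicity = 1.
Geometric multiplicity < algebraic multiplicity, so M is not diagonalizable.

No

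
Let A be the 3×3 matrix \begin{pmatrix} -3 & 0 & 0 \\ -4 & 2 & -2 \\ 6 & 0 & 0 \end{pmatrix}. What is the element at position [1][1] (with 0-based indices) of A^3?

Characteristic polynomial: μ^3 + μ^2 - 6μ = μ(μ - 2)(μ + 3), so the eigenvalues are -3, 0, 2.
μ=-3: eigenvector (1, 0, -2).
μ=2: eigenvector (0, 1, 0).
μ=0: eigenvector (0, 1, 1).
P = [[1, 0, 0], [0, 1, 1], [-2, 0, 1]], D = diag(-3, 2, 0), P⁻¹ = [[1, 0, 0], [-2, 1, -1], [2, 0, 1]].
A³ = P·diag(-27, 8, 0)·P⁻¹ = [[-27, 0, 0], [-16, 8, -8], [54, 0, 0]].
The requested entry is 8.

8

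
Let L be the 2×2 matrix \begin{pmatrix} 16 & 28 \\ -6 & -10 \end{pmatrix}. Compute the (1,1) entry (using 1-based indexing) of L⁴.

1696

Characteristic polynomial: μ^2 - 6μ + 8 = (μ - 4)(μ - 2), so the eigenvalues are 2, 4.
μ=2: eigenvector (-2, 1).
μ=4: eigenvector (7, -3).
P = [[-2, 7], [1, -3]], D = diag(2, 4), P⁻¹ = [[3, 7], [1, 2]].
L⁴ = P·diag(16, 256)·P⁻¹ = [[1696, 3360], [-720, -1424]].
The requested entry is 1696.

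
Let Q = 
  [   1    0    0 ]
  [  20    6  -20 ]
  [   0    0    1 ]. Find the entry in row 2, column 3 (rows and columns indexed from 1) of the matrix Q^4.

Characteristic polynomial: μ^3 - 8μ^2 + 13μ - 6 = (μ - 6)(μ - 1)^2, so the eigenvalues are 1, 1, 6.
μ=1: eigenvector (1, -4, 0).
μ=6: eigenvector (0, 1, 0).
μ=1: eigenvector (-1, 8, 1).
P = [[1, 0, -1], [-4, 1, 8], [0, 0, 1]], D = diag(1, 6, 1), P⁻¹ = [[1, 0, 1], [4, 1, -4], [0, 0, 1]].
Q⁴ = P·diag(1, 1296, 1)·P⁻¹ = [[1, 0, 0], [5180, 1296, -5180], [0, 0, 1]].
The requested entry is -5180.

-5180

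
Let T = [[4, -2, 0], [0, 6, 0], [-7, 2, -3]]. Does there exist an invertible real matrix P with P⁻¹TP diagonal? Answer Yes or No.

Yes

Characteristic polynomial: p(λ) = λ^3 - 7λ^2 - 6λ + 72 = (λ - 6)(λ - 4)(λ + 3).
All 3 eigenvalues are distinct, so T is diagonalizable.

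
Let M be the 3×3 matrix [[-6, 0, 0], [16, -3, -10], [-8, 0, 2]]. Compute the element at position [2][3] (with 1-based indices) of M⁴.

Characteristic polynomial: λ^3 + 7λ^2 - 36 = (λ - 2)(λ + 3)(λ + 6), so the eigenvalues are -6, -3, 2.
λ=-6: eigenvector (1, -2, 1).
λ=-3: eigenvector (0, 1, 0).
λ=2: eigenvector (0, -2, 1).
P = [[1, 0, 0], [-2, 1, -2], [1, 0, 1]], D = diag(-6, -3, 2), P⁻¹ = [[1, 0, 0], [0, 1, 2], [-1, 0, 1]].
M⁴ = P·diag(1296, 81, 16)·P⁻¹ = [[1296, 0, 0], [-2560, 81, 130], [1280, 0, 16]].
The requested entry is 130.

130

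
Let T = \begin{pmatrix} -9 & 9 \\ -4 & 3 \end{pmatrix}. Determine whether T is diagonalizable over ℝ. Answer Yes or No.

No

Characteristic polynomial: p(s) = s^2 + 6s + 9 = (s + 3)^2.
s = -3 has algebraic multiplicity 2; rank(T + 3I) = 1, so geometric multiplicity = 1.
Geometric multiplicity < algebraic multiplicity, so T is not diagonalizable.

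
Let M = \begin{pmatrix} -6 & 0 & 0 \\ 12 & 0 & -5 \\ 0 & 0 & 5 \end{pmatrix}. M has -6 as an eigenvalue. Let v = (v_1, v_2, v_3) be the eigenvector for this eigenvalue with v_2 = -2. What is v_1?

M + 6I = [[0, 0, 0], [12, 6, -5], [0, 0, 11]].
Solving (M + 6I)v = 0 gives the eigenspace spanned by (1, -2, 0).
With v_2 = -2, v = (1, -2, 0), so v_1 = 1.

1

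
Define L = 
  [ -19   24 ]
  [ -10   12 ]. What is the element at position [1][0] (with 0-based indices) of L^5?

Characteristic polynomial: t^2 + 7t + 12 = (t + 3)(t + 4), so the eigenvalues are -4, -3.
t=-4: eigenvector (-8, -5).
t=-3: eigenvector (-3, -2).
P = [[-8, -3], [-5, -2]], D = diag(-4, -3), P⁻¹ = [[-2, 3], [5, -8]].
L⁵ = P·diag(-1024, -243)·P⁻¹ = [[-12739, 18744], [-7810, 11472]].
The requested entry is -7810.

-7810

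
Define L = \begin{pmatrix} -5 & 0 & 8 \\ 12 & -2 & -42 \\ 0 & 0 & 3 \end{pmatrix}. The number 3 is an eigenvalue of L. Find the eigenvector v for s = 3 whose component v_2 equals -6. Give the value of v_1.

L − 3I = [[-8, 0, 8], [12, -5, -42], [0, 0, 0]].
Solving (L − 3I)v = 0 gives the eigenspace spanned by (1, -6, 1).
With v_2 = -6, v = (1, -6, 1), so v_1 = 1.

1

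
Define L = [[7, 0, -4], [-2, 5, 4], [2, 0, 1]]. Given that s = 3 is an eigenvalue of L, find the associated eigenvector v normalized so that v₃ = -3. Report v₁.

L − 3I = [[4, 0, -4], [-2, 2, 4], [2, 0, -2]].
Solving (L − 3I)v = 0 gives the eigenspace spanned by (-3, 3, -3).
With v₃ = -3, v = (-3, 3, -3), so v₁ = -3.

-3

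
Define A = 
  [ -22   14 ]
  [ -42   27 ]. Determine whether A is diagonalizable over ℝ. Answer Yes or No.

Characteristic polynomial: p(λ) = λ^2 - 5λ - 6 = (λ - 6)(λ + 1).
All 2 eigenvalues are distinct, so A is diagonalizable.

Yes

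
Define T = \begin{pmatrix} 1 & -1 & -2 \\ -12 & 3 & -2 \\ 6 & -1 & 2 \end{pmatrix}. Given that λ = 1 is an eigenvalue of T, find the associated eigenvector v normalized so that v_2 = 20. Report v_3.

-10

T − 1I = [[0, -1, -2], [-12, 2, -2], [6, -1, 1]].
Solving (T − 1I)v = 0 gives the eigenspace spanned by (5, 20, -10).
With v_2 = 20, v = (5, 20, -10), so v_3 = -10.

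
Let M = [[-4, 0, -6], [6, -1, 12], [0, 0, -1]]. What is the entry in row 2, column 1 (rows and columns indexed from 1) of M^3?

126

Characteristic polynomial: t^3 + 6t^2 + 9t + 4 = (t + 1)^2(t + 4), so the eigenvalues are -4, -1, -1.
t=-4: eigenvector (1, -2, 0).
t=-1: eigenvector (0, 1, 0).
t=-1: eigenvector (-2, 4, 1).
P = [[1, 0, -2], [-2, 1, 4], [0, 0, 1]], D = diag(-4, -1, -1), P⁻¹ = [[1, 0, 2], [2, 1, 0], [0, 0, 1]].
M³ = P·diag(-64, -1, -1)·P⁻¹ = [[-64, 0, -126], [126, -1, 252], [0, 0, -1]].
The requested entry is 126.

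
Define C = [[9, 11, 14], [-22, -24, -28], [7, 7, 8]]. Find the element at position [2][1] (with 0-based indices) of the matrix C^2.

Characteristic polynomial: μ^3 + 7μ^2 + 4μ - 12 = (μ - 1)(μ + 2)(μ + 6), so the eigenvalues are -6, -2, 1.
μ=-6: eigenvector (-2, 4, -1).
μ=1: eigenvector (-1, 2, -1).
μ=-2: eigenvector (1, -1, 0).
P = [[-2, -1, 1], [4, 2, -1], [-1, -1, 0]], D = diag(-6, 1, -2), P⁻¹ = [[1, 1, 1], [-1, -1, -2], [2, 1, 0]].
C² = P·diag(36, 1, 4)·P⁻¹ = [[-63, -67, -70], [134, 138, 140], [-35, -35, -34]].
The requested entry is -35.

-35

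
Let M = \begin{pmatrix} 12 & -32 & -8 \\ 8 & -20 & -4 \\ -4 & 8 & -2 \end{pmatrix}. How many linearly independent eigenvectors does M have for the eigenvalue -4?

2

M + 4I = [[16, -32, -8], [8, -16, -4], [-4, 8, 2]].
This matrix has rank 1, so its null space has dimension 3 − 1 = 2.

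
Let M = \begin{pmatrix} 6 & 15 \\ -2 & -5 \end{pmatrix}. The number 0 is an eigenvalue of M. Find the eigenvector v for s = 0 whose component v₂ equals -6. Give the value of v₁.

15

M = [[6, 15], [-2, -5]].
Solving (M)v = 0 gives the eigenspace spanned by (15, -6).
With v₂ = -6, v = (15, -6), so v₁ = 15.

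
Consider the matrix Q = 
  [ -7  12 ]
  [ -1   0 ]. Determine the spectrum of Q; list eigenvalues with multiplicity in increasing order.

Characteristic polynomial: p(μ) = μ^2 + 7μ + 12 = (μ + 3)(μ + 4).
Roots (with multiplicity): -4, -3.

-4, -3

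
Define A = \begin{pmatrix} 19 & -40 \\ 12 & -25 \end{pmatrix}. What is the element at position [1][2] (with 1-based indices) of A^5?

-31240

Characteristic polynomial: r^2 + 6r + 5 = (r + 1)(r + 5), so the eigenvalues are -5, -1.
r=-5: eigenvector (-5, -3).
r=-1: eigenvector (2, 1).
P = [[-5, 2], [-3, 1]], D = diag(-5, -1), P⁻¹ = [[1, -2], [3, -5]].
A⁵ = P·diag(-3125, -1)·P⁻¹ = [[15619, -31240], [9372, -18745]].
The requested entry is -31240.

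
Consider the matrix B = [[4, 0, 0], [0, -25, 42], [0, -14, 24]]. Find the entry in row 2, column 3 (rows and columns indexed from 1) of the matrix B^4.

-1050

Characteristic polynomial: λ^3 - 3λ^2 - 16λ + 48 = (λ - 4)(λ - 3)(λ + 4), so the eigenvalues are -4, 3, 4.
λ=4: eigenvector (1, 0, 0).
λ=3: eigenvector (0, -3, -2).
λ=-4: eigenvector (0, 2, 1).
P = [[1, 0, 0], [0, -3, 2], [0, -2, 1]], D = diag(4, 3, -4), P⁻¹ = [[1, 0, 0], [0, 1, -2], [0, 2, -3]].
B⁴ = P·diag(256, 81, 256)·P⁻¹ = [[256, 0, 0], [0, 781, -1050], [0, 350, -444]].
The requested entry is -1050.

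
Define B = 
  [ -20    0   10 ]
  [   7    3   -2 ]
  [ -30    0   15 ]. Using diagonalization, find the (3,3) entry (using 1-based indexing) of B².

Characteristic polynomial: λ^3 + 2λ^2 - 15λ = λ(λ - 3)(λ + 5), so the eigenvalues are -5, 0, 3.
λ=-5: eigenvector (2, -1, 3).
λ=0: eigenvector (1, -1, 2).
λ=3: eigenvector (0, 1, 0).
P = [[2, 1, 0], [-1, -1, 1], [3, 2, 0]], D = diag(-5, 0, 3), P⁻¹ = [[2, 0, -1], [-3, 0, 2], [-1, 1, 1]].
B² = P·diag(25, 0, 9)·P⁻¹ = [[100, 0, -50], [-59, 9, 34], [150, 0, -75]].
The requested entry is -75.

-75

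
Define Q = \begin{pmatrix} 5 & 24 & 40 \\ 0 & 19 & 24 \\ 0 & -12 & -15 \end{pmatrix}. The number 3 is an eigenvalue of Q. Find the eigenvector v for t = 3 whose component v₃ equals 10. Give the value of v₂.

Q − 3I = [[2, 24, 40], [0, 16, 24], [0, -12, -18]].
Solving (Q − 3I)v = 0 gives the eigenspace spanned by (-20, -15, 10).
With v₃ = 10, v = (-20, -15, 10), so v₂ = -15.

-15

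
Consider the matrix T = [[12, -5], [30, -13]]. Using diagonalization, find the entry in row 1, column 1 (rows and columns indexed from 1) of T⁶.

-1266

Characteristic polynomial: λ^2 + λ - 6 = (λ - 2)(λ + 3), so the eigenvalues are -3, 2.
λ=-3: eigenvector (1, 3).
λ=2: eigenvector (1, 2).
P = [[1, 1], [3, 2]], D = diag(-3, 2), P⁻¹ = [[-2, 1], [3, -1]].
T⁶ = P·diag(729, 64)·P⁻¹ = [[-1266, 665], [-3990, 2059]].
The requested entry is -1266.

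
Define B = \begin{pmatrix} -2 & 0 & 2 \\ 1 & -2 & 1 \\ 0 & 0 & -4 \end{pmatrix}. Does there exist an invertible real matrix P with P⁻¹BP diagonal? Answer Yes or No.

Characteristic polynomial: p(t) = t^3 + 8t^2 + 20t + 16 = (t + 2)^2(t + 4).
t = -2 has algebraic multiplicity 2; rank(B + 2I) = 2, so geometric multiplicity = 1.
Geometric multiplicity < algebraic multiplicity, so B is not diagonalizable.

No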